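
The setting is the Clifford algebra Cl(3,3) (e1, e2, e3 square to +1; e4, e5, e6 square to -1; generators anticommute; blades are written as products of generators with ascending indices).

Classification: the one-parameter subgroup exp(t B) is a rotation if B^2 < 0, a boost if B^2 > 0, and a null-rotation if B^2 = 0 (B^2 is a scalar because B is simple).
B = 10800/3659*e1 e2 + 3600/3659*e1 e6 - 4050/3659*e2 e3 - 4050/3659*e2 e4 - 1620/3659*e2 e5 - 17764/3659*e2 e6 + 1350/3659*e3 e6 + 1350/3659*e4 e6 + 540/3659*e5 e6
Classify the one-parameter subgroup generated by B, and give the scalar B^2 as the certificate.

B^2 term by term: the squares give (10800/3659)^2*(e1 e2)^2 + (3600/3659)^2*(e1 e6)^2 + (-4050/3659)^2*(e2 e3)^2 + (-4050/3659)^2*(e2 e4)^2 + (-1620/3659)^2*(e2 e5)^2 + (-17764/3659)^2*(e2 e6)^2 + (1350/3659)^2*(e3 e6)^2 + (1350/3659)^2*(e4 e6)^2 + (540/3659)^2*(e5 e6)^2 = 116640000/13388281*(-1) + 12960000/13388281*(+1) + 16402500/13388281*(-1) + 16402500/13388281*(+1) + 2624400/13388281*(+1) + 315559696/13388281*(+1) + 1822500/13388281*(+1) + 1822500/13388281*(-1) + 291600/13388281*(-1) = 16 (each basis 2-blade squares to minus the product of its generators' squares); cross terms between blades sharing an index anticommute and cancel; the commuting (index-disjoint) pairs give grade-4 terms 2*c*c'*(blade product), which cancel blade by blade — e1 e2 e3 e6: 29160000/13388281 - 29160000/13388281 = 0; e1 e2 e4 e6: 29160000/13388281 - 29160000/13388281 = 0; e1 e2 e5 e6: 11664000/13388281 - 11664000/13388281 = 0; e2 e3 e4 e6: -10935000/13388281 + 10935000/13388281 = 0; e2 e3 e5 e6: -4374000/13388281 + 4374000/13388281 = 0; e2 e4 e5 e6: -4374000/13388281 + 4374000/13388281 = 0 — confirming B is simple. So B^2 = 16.
Answer: boost, certificate B^2 = 16. Certificate logic: 16 is a conjugation-invariant scalar, so its sign fixes rotation versus boost versus null-rotation outright.


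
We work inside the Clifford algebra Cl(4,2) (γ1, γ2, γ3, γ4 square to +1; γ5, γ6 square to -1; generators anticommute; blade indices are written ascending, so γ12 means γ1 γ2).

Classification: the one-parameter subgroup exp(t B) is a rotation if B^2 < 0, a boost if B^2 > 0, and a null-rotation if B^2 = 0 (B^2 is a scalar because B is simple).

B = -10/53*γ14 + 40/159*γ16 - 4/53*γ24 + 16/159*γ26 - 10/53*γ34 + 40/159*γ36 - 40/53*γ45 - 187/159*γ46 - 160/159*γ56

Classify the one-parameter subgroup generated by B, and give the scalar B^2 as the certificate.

B^2 term by term: the squares give (-10/53)^2*(γ14)^2 + (40/159)^2*(γ16)^2 + (-4/53)^2*(γ24)^2 + (16/159)^2*(γ26)^2 + (-10/53)^2*(γ34)^2 + (40/159)^2*(γ36)^2 + (-40/53)^2*(γ45)^2 + (-187/159)^2*(γ46)^2 + (-160/159)^2*(γ56)^2 = 100/2809*(-1) + 1600/25281*(+1) + 16/2809*(-1) + 256/25281*(+1) + 100/2809*(-1) + 1600/25281*(+1) + 1600/2809*(+1) + 34969/25281*(+1) + 25600/25281*(-1) = 1 (each basis 2-blade squares to minus the product of its generators' squares); cross terms between blades sharing an index anticommute and cancel; the commuting (index-disjoint) pairs give grade-4 terms 2*c*c'*(blade product), which cancel blade by blade — γ1246: 320/8427 - 320/8427 = 0; γ1346: 800/8427 - 800/8427 = 0; γ1456: 3200/8427 - 3200/8427 = 0; γ2346: 320/8427 - 320/8427 = 0; γ2456: 1280/8427 - 1280/8427 = 0; γ3456: 3200/8427 - 3200/8427 = 0 — confirming B is simple. So B^2 = 1.
Answer: boost, certificate B^2 = 1. B^2 = 1 is basis-independent, so its sign is the whole story.


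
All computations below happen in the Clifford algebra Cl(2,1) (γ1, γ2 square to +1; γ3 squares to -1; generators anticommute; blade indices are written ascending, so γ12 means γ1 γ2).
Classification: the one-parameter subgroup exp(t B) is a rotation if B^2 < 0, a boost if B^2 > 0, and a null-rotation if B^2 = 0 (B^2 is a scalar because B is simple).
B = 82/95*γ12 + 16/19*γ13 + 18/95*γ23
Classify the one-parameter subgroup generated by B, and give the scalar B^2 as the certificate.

B^2 term by term: the squares give (82/95)^2*(γ12)^2 + (16/19)^2*(γ13)^2 + (18/95)^2*(γ23)^2 = 6724/9025*(-1) + 256/361*(+1) + 324/9025*(+1) = 0 (each basis 2-blade squares to minus the product of its generators' squares); cross terms between blades sharing an index anticommute and cancel. So B^2 = 0.
Answer: null-rotation, certificate B^2 = 0. The scalar 0 is the complete invariant here: its sign names the subgroup type.


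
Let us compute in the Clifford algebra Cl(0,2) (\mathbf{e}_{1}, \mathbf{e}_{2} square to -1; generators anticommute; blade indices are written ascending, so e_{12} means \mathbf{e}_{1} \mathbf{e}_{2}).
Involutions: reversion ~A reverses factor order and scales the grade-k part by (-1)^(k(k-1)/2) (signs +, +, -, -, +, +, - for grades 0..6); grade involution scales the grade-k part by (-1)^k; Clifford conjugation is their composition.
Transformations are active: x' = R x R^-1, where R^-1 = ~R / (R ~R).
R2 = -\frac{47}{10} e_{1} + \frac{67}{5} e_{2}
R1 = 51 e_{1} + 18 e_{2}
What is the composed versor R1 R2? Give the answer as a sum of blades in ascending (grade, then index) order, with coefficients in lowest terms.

Distribute over the terms of R1 (each basis-blade product reordered to ascending indices, repeated generators contracted through their squares):
(51 e_{1}) R2 = \frac{2397}{10} + \frac{3417}{5} e_{12}
(18 e_{2}) R2 = -\frac{1206}{5} + \frac{423}{5} e_{12}
Summing the partial products and collecting blades:
Answer: -\frac{3}{2} + 768 e_{12}


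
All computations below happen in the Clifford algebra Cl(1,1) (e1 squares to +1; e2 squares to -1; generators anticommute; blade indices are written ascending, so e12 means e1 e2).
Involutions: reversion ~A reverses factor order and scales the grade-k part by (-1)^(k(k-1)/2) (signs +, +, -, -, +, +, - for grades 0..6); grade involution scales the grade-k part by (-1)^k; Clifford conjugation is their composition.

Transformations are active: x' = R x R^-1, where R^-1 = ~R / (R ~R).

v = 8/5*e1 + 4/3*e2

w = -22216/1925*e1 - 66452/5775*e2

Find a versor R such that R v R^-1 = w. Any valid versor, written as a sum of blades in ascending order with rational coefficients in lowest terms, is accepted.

Why this works: both vectors square to 176/225, so q(v) = q(w) and R = v + w = -19136/1925*e1 - 19584/1925*e2 carries v to w — its own direction survives, the complement (v - w)/2 flips.
Answer: -19136/1925*e1 - 19584/1925*e2


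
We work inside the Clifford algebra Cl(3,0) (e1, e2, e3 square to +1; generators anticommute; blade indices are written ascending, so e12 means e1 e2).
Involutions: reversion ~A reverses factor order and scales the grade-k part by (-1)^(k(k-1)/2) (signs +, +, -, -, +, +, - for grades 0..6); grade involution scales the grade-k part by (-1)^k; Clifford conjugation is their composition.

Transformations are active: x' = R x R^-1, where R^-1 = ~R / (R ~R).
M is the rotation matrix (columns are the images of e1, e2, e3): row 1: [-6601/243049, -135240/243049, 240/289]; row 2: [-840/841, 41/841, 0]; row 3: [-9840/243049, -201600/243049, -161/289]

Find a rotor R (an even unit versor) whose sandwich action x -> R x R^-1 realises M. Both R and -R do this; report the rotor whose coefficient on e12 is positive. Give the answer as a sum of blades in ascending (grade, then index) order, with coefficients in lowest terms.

Method: write R = a + b12*e12 + b13*e13 + b23*e23 with a^2 + b12^2 + b13^2 + b23^2 = 1 (so R^-1 = ~R). Expanding the columns R e_j ~R gives tr M = 4a^2 - 1 and, from the antisymmetric part, M21 - M12 = -4a*b12, M13 - M31 = 4a*b13, M32 - M23 = -4a*b23.
Here tr M = -130153/243049, so a^2 = (1 + tr M)/4 = 28224/243049 and a = ±168/493. Taking a = 168/493: M21 - M12 = -107520/243049, M13 - M31 = 211680/243049, M32 - M23 = -201600/243049, giving b12 = 160/493, b13 = 315/493, b23 = 300/493, i.e. R = 168/493 + 160/493*e12 + 315/493*e13 + 300/493*e23.
Its e12 coefficient is already positive.
Answer: 168/493 + 160/493*e12 + 315/493*e13 + 300/493*e23. Recall the cover is two-to-one: with M of trace -130153/243049, both preimages act alike, and the stated e12 sign chooses the sheet.


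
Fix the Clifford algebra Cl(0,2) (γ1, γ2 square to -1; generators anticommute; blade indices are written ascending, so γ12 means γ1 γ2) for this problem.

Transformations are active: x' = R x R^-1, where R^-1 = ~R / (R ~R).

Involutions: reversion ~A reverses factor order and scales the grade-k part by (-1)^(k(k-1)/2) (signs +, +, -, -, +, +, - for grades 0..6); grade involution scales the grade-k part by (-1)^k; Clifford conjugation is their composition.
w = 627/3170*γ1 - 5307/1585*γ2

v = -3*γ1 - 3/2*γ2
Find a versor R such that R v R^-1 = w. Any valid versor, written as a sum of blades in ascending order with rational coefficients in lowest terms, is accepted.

R = v + w = -8883/3170*γ1 - 15369/3170*γ2 works: the equal norms (-45/4) guarantee its sandwich swaps v into w.
Answer: -8883/3170*γ1 - 15369/3170*γ2


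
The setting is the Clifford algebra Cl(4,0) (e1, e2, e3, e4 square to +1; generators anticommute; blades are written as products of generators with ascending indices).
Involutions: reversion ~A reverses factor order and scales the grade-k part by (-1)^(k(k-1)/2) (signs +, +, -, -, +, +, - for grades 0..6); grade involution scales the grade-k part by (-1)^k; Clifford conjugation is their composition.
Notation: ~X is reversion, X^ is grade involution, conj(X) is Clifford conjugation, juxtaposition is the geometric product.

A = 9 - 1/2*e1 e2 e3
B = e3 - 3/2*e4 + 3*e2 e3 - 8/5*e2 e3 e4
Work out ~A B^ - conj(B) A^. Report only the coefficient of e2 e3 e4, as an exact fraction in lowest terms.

first term: -3/2*e1 - 9*e3 + 27/2*e4 - 1/2*e1 e2 - 4/5*e1 e4 + 27*e2 e3 + 72/5*e2 e3 e4 + 3/4*e1 e2 e3 e4
second term: 3/2*e1 - 9*e3 + 27/2*e4 - 1/2*e1 e2 - 4/5*e1 e4 - 27*e2 e3 - 72/5*e2 e3 e4 - 3/4*e1 e2 e3 e4
Answer: 144/5


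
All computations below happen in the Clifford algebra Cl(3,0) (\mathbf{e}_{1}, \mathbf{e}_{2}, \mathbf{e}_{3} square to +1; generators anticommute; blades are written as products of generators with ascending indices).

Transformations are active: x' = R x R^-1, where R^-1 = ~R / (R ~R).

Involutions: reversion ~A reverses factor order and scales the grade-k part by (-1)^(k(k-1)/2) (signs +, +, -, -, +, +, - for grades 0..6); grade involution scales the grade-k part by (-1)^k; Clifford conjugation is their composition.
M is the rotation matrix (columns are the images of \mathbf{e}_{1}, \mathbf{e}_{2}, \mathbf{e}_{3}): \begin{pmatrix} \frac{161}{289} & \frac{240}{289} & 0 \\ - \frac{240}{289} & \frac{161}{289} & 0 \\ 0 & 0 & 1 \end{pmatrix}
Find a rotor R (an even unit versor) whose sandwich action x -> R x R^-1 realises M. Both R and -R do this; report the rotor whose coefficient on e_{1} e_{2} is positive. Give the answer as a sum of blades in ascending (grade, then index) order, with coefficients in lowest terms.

Method: write R = a + b12*e_{1} e_{2} + b13*e_{1} e_{3} + b23*e_{2} e_{3} with a^2 + b12^2 + b13^2 + b23^2 = 1 (so R^-1 = ~R). Expanding the columns R e_j ~R gives tr M = 4a^2 - 1 and, from the antisymmetric part, M21 - M12 = -4a*b12, M13 - M31 = 4a*b13, M32 - M23 = -4a*b23.
Here tr M = \frac{611}{289}, so a^2 = (1 + tr M)/4 = \frac{225}{289} and a = ±\frac{15}{17}. Taking a = \frac{15}{17}: M21 - M12 = -\frac{480}{289}, M13 - M31 = 0, M32 - M23 = 0, giving b12 = \frac{8}{17}, b13 = 0, b23 = 0, i.e. R = \frac{15}{17} + \frac{8}{17} e_{1} e_{2}.
Its e_{1} e_{2} coefficient is already positive.
Answer: \frac{15}{17} + \frac{8}{17} e_{1} e_{2}. Recall the cover is two-to-one: with M of trace \frac{611}{289}, both preimages act alike, and the stated e_{1} e_{2} sign chooses the sheet.


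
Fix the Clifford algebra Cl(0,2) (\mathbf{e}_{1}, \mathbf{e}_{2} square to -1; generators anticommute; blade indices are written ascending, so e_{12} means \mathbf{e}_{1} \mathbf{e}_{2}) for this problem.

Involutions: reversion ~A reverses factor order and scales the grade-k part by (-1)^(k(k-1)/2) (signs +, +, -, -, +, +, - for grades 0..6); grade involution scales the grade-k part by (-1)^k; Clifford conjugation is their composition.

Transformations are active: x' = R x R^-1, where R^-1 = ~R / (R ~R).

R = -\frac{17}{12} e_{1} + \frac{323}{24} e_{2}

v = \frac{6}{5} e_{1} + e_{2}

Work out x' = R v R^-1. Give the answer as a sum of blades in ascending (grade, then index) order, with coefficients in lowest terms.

~R = -\frac{17}{12} e_{1} + \frac{323}{24} e_{2}, and R ~R = -\frac{105485}{576}, so R^-1 = ~R / (-\frac{105485}{576}).
R v = -\frac{1411}{120} - \frac{527}{30} e_{12}
Answer: -\frac{2522}{1825} e_{1} + \frac{1329}{1825} e_{2}


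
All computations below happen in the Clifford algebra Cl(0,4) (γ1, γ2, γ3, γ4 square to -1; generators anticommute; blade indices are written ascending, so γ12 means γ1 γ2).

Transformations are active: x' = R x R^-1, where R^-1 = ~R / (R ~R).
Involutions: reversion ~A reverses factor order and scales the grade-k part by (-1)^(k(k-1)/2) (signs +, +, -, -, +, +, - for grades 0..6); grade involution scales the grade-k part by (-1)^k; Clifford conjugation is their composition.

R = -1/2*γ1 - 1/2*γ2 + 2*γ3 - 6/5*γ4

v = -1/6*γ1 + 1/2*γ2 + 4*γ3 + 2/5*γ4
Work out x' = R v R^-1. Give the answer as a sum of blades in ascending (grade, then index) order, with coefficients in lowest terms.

~R = -1/2*γ1 - 1/2*γ2 + 2*γ3 - 6/5*γ4, and R ~R = -297/50, so R^-1 = ~R / (-297/50).
R v = -1103/150 - 1/3*γ12 - 5/3*γ13 - 2/5*γ14 - 3*γ23 + 2/5*γ24 + 28/5*γ34
Answer: -1909/1782*γ1 - 3097/1782*γ2 + 848/891*γ3 - 5006/1485*γ4


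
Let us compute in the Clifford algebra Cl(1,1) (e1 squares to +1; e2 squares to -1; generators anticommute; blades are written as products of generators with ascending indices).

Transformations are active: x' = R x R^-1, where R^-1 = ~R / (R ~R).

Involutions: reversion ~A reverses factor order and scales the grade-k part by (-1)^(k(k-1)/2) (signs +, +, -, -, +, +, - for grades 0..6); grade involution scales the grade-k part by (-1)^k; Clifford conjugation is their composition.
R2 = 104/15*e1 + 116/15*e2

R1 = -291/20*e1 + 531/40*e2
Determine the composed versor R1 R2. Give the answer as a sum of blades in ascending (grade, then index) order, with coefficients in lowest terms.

Distribute over the terms of R1 (each basis-blade product reordered to ascending indices, repeated generators contracted through their squares):
(-291/20*e1) R2 = -2522/25 - 2813/25*e1 e2
(531/40*e2) R2 = -5133/50 - 2301/25*e1 e2
Summing the partial products and collecting blades:
Answer: -10177/50 - 5114/25*e1 e2


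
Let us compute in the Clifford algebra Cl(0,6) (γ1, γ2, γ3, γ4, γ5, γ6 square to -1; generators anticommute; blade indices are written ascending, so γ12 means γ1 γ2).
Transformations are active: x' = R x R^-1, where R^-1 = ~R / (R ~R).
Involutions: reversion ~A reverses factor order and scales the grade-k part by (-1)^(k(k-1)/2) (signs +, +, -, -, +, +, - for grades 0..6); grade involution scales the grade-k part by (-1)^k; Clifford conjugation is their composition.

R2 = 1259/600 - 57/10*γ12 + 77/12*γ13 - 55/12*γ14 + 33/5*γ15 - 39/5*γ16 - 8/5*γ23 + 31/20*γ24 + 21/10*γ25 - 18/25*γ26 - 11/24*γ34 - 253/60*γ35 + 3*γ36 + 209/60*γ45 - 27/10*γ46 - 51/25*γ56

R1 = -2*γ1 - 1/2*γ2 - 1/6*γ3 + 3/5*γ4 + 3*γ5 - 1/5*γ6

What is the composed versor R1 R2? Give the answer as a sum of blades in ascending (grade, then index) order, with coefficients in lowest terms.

Distribute over the terms of R1 (each basis-blade product reordered to ascending indices, repeated generators contracted through their squares):
(-2*γ1) R2 = -1259/300*γ1 - 57/5*γ2 + 77/6*γ3 - 55/6*γ4 + 66/5*γ5 - 78/5*γ6 + 16/5*γ123 - 31/10*γ124 - 21/5*γ125 + 36/25*γ126 + 11/12*γ134 + 253/30*γ135 - 6*γ136 - 209/30*γ145 + 27/5*γ146 + 102/25*γ156
(-1/2*γ2) R2 = 57/20*γ1 - 1259/1200*γ2 - 4/5*γ3 + 31/40*γ4 + 21/20*γ5 - 9/25*γ6 + 77/24*γ123 - 55/24*γ124 + 33/10*γ125 - 39/10*γ126 + 11/48*γ234 + 253/120*γ235 - 3/2*γ236 - 209/120*γ245 + 27/20*γ246 + 51/50*γ256
(-1/6*γ3) R2 = -77/72*γ1 + 4/15*γ2 - 1259/3600*γ3 - 11/144*γ4 - 253/360*γ5 + 1/2*γ6 + 19/20*γ123 - 55/72*γ134 + 11/10*γ135 - 13/10*γ136 + 31/120*γ234 + 7/20*γ235 - 3/25*γ236 - 209/360*γ345 + 9/20*γ346 + 17/50*γ356
(3/5*γ4) R2 = -11/4*γ1 + 93/100*γ2 - 11/40*γ3 + 1259/1000*γ4 - 209/100*γ5 + 81/50*γ6 - 171/50*γ124 + 77/20*γ134 - 99/25*γ145 + 117/25*γ146 - 24/25*γ234 - 63/50*γ245 + 54/125*γ246 + 253/100*γ345 - 9/5*γ346 - 153/125*γ456
(3*γ5) R2 = 99/5*γ1 + 63/10*γ2 - 253/20*γ3 + 209/20*γ4 + 1259/200*γ5 + 153/25*γ6 - 171/10*γ125 + 77/4*γ135 - 55/4*γ145 + 117/5*γ156 - 24/5*γ235 + 93/20*γ245 + 54/25*γ256 - 11/8*γ345 - 9*γ356 + 81/10*γ456
(-1/5*γ6) R2 = 39/25*γ1 + 18/125*γ2 - 3/5*γ3 + 27/50*γ4 + 51/125*γ5 - 1259/3000*γ6 + 57/50*γ126 - 77/60*γ136 + 11/12*γ146 - 33/25*γ156 + 8/25*γ236 - 31/100*γ246 - 21/50*γ256 + 11/120*γ346 + 253/300*γ356 - 209/300*γ456
Summing the partial products and collecting blades:
Answer: 29149/1800*γ1 - 9617/2000*γ2 - 6629/3600*γ3 + 68057/18000*γ4 + 81721/4500*γ5 - 24419/3000*γ6 + 883/120*γ123 - 5287/600*γ124 - 18*γ125 - 33/25*γ126 + 1441/360*γ134 + 1727/60*γ135 - 103/12*γ136 - 7403/300*γ145 + 3299/300*γ146 + 654/25*γ156 - 189/400*γ234 - 281/120*γ235 - 13/10*γ236 + 989/600*γ245 + 184/125*γ246 + 69/25*γ256 + 517/900*γ345 - 151/120*γ346 - 469/60*γ356 + 9269/1500*γ456


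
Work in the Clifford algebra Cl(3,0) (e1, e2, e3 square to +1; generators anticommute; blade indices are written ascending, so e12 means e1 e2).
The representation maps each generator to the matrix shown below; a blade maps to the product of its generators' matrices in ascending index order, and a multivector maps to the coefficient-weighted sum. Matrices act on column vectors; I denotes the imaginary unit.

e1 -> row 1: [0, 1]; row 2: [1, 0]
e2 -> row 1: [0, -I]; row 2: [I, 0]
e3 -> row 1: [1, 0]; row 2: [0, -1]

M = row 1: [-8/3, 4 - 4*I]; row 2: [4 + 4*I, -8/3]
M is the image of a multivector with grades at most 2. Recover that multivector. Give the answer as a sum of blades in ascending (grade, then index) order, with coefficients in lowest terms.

Method: 1, rho(e1), rho(e2), rho(e3) form a trace-orthogonal basis of the 2x2 complex matrices (tr(X Y) = 2 if X = Y, else 0), so M = m0*1 + m1*rho(e1) + m2*rho(e2) + m3*rho(e3) with m0 = tr(M)/2 = -8/3, m1 = tr(M rho(e1))/2 = 4, m2 = tr(M rho(e2))/2 = 4, m3 = tr(M rho(e3))/2 = 0.
Multiplying table entries, the bivector images are rho(e12) = I*rho(e3), rho(e13) = -I*rho(e2), rho(e23) = I*rho(e1); with real blade coefficients the real parts of m0..m3 are the coefficients of 1, e1, e2, e3 and the imaginary parts give the bivectors (e23: Im m1, e13: -Im m2, e12: Im m3).
Answer: -8/3 + 4*e1 + 4*e2


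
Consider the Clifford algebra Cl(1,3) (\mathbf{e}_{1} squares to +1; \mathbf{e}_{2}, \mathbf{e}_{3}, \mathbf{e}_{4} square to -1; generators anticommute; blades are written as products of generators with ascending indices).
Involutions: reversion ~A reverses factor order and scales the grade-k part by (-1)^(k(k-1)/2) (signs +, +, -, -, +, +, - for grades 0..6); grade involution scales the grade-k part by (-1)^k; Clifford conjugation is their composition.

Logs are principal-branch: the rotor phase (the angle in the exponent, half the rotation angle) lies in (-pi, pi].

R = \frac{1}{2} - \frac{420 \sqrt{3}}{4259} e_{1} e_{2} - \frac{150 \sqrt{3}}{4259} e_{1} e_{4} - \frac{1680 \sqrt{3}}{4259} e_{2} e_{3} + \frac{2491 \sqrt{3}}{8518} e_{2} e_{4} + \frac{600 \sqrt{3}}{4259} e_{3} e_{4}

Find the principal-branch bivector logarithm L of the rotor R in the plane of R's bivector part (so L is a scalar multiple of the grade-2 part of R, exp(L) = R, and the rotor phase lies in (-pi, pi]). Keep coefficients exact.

The scalar part of R is \frac{1}{2}, which pins the rotor phase on the principal branch; dividing the bivector part by the sine of that phase recovers the unit plane, and L is the phase times that plane.
Concretely: cos(phase) = \frac{1}{2} gives phase = ±\frac{\pi}{3}, and since phase/sin(phase) is even the sign is immaterial: L = (phase/sin(phase)) * <R>_2 = (\frac{2 \sqrt{3} \pi}{9}) * <R>_2.
Answer: - \frac{280 \pi}{4259} e_{1} e_{2} - \frac{100 \pi}{4259} e_{1} e_{4} - \frac{1120 \pi}{4259} e_{2} e_{3} + \frac{2491 \pi}{12777} e_{2} e_{4} + \frac{400 \pi}{4259} e_{3} e_{4}


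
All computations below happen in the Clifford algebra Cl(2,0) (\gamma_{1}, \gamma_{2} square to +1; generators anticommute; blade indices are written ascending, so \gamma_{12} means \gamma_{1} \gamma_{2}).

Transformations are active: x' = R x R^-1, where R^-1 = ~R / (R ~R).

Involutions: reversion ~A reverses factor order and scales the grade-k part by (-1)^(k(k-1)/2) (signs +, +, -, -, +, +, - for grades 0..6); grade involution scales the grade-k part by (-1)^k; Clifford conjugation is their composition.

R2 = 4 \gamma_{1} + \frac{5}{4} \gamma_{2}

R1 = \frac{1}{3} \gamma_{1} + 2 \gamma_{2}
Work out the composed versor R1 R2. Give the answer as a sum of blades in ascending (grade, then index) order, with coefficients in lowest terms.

Distribute over the terms of R1 (each basis-blade product reordered to ascending indices, repeated generators contracted through their squares):
(\frac{1}{3} \gamma_{1}) R2 = \frac{4}{3} + \frac{5}{12} \gamma_{12}
(2 \gamma_{2}) R2 = \frac{5}{2} - 8 \gamma_{12}
Summing the partial products and collecting blades:
Answer: \frac{23}{6} - \frac{91}{12} \gamma_{12}


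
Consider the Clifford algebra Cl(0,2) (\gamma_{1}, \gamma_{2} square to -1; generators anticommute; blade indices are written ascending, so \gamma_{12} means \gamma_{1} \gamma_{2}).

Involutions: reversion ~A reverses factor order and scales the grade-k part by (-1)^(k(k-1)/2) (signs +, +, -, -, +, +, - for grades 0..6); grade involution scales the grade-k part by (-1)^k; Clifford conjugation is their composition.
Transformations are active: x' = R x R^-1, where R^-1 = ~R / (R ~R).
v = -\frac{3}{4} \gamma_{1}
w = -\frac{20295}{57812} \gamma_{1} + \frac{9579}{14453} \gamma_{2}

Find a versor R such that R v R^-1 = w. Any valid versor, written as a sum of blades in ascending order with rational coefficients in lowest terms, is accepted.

The midline construction: v and w both square to -\frac{9}{16}, so reflecting in their sum -\frac{31827}{28906} \gamma_{1} + \frac{9579}{14453} \gamma_{2} exchanges them.
Answer: -\frac{31827}{28906} \gamma_{1} + \frac{9579}{14453} \gamma_{2}


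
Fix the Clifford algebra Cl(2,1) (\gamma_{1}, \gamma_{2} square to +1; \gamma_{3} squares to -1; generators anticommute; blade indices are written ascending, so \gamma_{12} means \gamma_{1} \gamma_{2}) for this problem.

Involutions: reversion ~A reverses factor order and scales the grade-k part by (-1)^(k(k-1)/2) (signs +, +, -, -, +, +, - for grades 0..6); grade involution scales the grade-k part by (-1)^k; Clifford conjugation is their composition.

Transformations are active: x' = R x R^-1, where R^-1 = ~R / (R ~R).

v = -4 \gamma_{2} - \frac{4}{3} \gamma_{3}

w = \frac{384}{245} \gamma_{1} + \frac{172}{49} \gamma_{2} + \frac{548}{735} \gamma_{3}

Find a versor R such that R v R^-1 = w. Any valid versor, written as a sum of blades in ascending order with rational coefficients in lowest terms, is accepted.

Equal squares first: v^2 = w^2 = \frac{128}{9}. Then v + w = \frac{384}{245} \gamma_{1} - \frac{24}{49} \gamma_{2} - \frac{144}{245} \gamma_{3} is a versor taking v to w, provided it is invertible.
Answer: \frac{384}{245} \gamma_{1} - \frac{24}{49} \gamma_{2} - \frac{144}{245} \gamma_{3}


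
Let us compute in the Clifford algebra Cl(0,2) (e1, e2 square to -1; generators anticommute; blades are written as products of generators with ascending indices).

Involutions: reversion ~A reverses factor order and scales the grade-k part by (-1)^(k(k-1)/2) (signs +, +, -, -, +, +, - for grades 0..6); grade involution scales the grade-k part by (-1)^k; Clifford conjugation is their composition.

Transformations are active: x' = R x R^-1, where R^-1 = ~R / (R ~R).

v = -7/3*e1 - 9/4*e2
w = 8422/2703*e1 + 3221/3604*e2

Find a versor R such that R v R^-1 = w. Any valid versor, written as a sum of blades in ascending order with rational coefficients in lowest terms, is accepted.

Key observation: q(v) = q(w) = -1513/144 (sandwiches preserve the norm), so R = v + w = 705/901*e1 - 1222/901*e2 works whenever it is invertible — the component of v along it is kept and (v - w)/2 reverses, sending v to w.
Answer: 705/901*e1 - 1222/901*e2


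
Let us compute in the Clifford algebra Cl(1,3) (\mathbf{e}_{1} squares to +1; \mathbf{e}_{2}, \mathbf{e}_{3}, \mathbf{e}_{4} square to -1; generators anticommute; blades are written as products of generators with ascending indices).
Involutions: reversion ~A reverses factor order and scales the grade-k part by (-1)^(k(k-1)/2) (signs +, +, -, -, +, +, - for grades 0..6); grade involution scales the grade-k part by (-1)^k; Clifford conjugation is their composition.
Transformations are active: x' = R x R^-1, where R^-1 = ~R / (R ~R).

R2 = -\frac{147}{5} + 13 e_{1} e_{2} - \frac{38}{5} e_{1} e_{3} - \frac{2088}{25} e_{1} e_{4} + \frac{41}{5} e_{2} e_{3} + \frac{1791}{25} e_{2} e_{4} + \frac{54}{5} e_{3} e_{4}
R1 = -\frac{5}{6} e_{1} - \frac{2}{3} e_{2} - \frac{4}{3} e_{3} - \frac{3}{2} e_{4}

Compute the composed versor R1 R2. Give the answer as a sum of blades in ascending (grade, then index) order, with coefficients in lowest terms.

Distribute over the terms of R1 (each basis-blade product reordered to ascending indices, repeated generators contracted through their squares):
(-\frac{5}{6} e_{1}) R2 = \frac{49}{2} e_{1} - \frac{65}{6} e_{2} + \frac{19}{3} e_{3} + \frac{348}{5} e_{4} - \frac{41}{6} e_{1} e_{2} e_{3} - \frac{597}{10} e_{1} e_{2} e_{4} - 9 e_{1} e_{3} e_{4}
(-\frac{2}{3} e_{2}) R2 = -\frac{26}{3} e_{1} + \frac{98}{5} e_{2} + \frac{82}{15} e_{3} + \frac{1194}{25} e_{4} - \frac{76}{15} e_{1} e_{2} e_{3} - \frac{1392}{25} e_{1} e_{2} e_{4} - \frac{36}{5} e_{2} e_{3} e_{4}
(-\frac{4}{3} e_{3}) R2 = \frac{152}{15} e_{1} - \frac{164}{15} e_{2} + \frac{196}{5} e_{3} + \frac{72}{5} e_{4} - \frac{52}{3} e_{1} e_{2} e_{3} - \frac{2784}{25} e_{1} e_{3} e_{4} + \frac{2388}{25} e_{2} e_{3} e_{4}
(-\frac{3}{2} e_{4}) R2 = \frac{3132}{25} e_{1} - \frac{5373}{50} e_{2} - \frac{81}{5} e_{3} + \frac{441}{10} e_{4} - \frac{39}{2} e_{1} e_{2} e_{4} + \frac{57}{5} e_{1} e_{3} e_{4} - \frac{123}{10} e_{2} e_{3} e_{4}
Summing the partial products and collecting blades:
Answer: \frac{22687}{150} e_{1} - \frac{8222}{75} e_{2} + \frac{174}{5} e_{3} + \frac{8793}{50} e_{4} - \frac{877}{30} e_{1} e_{2} e_{3} - \frac{3372}{25} e_{1} e_{2} e_{4} - \frac{2724}{25} e_{1} e_{3} e_{4} + \frac{3801}{50} e_{2} e_{3} e_{4}


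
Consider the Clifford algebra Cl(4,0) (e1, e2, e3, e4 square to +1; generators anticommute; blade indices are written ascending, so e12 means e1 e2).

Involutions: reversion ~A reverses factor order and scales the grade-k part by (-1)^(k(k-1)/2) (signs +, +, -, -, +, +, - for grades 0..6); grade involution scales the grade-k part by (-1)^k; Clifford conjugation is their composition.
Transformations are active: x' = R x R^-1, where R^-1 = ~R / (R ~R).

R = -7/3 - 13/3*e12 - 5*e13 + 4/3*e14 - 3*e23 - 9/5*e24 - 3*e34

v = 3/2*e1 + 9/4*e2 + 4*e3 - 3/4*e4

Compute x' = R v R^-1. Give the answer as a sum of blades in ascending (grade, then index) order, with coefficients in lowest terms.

~R = -7/3 + 13/3*e12 + 5*e13 - 4/3*e14 + 3*e23 + 9/5*e24 + 3*e34, and R ~R = 1806/25, so R^-1 = ~R / (1806/25).
R v = -137/4*e1 - 47/5*e2 + 43/6*e3 + 79/5*e4 - 127/12*e123 - 49/20*e124 - 73/12*e134 + 27/10*e234
Answer: 6011/2709*e1 - 2509/774*e2 - 10237/3612*e3 + 6947/10836*e4


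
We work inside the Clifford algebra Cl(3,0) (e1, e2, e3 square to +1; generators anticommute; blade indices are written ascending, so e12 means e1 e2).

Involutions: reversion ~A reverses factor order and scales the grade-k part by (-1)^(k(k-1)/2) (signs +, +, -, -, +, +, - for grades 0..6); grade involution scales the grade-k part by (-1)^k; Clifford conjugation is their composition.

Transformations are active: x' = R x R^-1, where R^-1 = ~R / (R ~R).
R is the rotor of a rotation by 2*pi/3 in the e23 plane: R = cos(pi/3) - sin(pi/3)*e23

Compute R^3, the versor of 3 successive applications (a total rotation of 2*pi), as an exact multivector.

Half-angle bookkeeping: 3 applications in e23 add up to rotor phase 3*pi/3 = pi, so R^3 = cos(pi) - sin(pi)*e23.
cos(pi) = -1 and sin(pi) = 0, so R^3 = -1. The total rotation 2*pi is 1 full turn, so every vector returns to itself, yet the rotor is -1, on the OTHER sheet of the double cover (an odd number of 2*pi turns).
Answer: -1


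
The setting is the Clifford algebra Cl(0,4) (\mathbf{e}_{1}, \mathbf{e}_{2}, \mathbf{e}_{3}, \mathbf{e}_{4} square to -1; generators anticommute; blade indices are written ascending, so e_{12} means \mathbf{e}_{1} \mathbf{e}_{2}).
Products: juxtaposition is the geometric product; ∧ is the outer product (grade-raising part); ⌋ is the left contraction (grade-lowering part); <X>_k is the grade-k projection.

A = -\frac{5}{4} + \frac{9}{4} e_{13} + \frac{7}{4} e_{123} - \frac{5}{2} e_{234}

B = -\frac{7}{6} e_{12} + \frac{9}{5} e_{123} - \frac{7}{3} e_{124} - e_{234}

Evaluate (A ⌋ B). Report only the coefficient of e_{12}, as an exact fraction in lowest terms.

step 1: \frac{113}{20} + \frac{81}{20} e_{2} + \frac{35}{24} e_{12} - \frac{9}{4} e_{123} + \frac{35}{12} e_{124} + \frac{5}{4} e_{234}
Answer: \frac{35}{24}


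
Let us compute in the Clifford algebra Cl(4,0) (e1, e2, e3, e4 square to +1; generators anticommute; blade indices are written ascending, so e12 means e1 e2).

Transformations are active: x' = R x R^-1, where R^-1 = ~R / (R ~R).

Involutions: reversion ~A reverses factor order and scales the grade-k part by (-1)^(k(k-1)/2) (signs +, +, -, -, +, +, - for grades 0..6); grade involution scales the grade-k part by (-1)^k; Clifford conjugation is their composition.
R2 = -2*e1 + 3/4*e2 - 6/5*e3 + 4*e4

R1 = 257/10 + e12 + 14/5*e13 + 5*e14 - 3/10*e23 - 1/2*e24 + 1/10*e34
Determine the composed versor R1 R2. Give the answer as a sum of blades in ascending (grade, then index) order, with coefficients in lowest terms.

Distribute over the terms of R2 (each basis-blade product reordered to ascending indices, repeated generators contracted through their squares):
R1 (-2*e1) = -257/5*e1 + 2*e2 + 28/5*e3 + 10*e4 + 3/5*e123 + e124 - 1/5*e134
R1 (3/4*e2) = 3/4*e1 + 771/40*e2 + 9/40*e3 + 3/8*e4 - 21/10*e123 - 15/4*e124 + 3/40*e234
R1 (-6/5*e3) = -84/25*e1 + 9/25*e2 - 771/25*e3 + 3/25*e4 - 6/5*e123 + 6*e134 - 3/5*e234
R1 (4*e4) = 20*e1 - 2*e2 + 2/5*e3 + 514/5*e4 + 4*e124 + 56/5*e134 - 6/5*e234
Summing the partial products and collecting blades:
Answer: -3401/100*e1 + 3927/200*e2 - 4923/200*e3 + 22659/200*e4 - 27/10*e123 + 5/4*e124 + 17*e134 - 69/40*e234


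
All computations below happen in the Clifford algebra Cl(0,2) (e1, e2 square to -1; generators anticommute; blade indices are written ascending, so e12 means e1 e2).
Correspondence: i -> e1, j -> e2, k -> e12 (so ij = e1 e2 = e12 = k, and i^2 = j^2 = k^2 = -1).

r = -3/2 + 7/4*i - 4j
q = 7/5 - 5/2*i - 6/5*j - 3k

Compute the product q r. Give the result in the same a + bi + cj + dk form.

In blades: q = 7/5 - 5/2*e1 - 6/5*e2 - 3*e12, r = -3/2 + 7/4*e1 - 4*e2.
Distribute q over r term by term (generator squares from the signature, products reordered to ascending indices): (7/5)*r = -21/10 + 49/20*e1 - 28/5*e2; (-5/2*e1)*r = 35/8 + 15/4*e1 + 10*e12; (-6/5*e2)*r = -24/5 + 9/5*e2 + 21/10*e12; (-3*e12)*r = -12*e1 - 21/4*e2 + 9/2*e12.
Sum: -101/40 - 29/5*e1 - 181/20*e2 + 83/5*e12; translating back through the correspondence:
Answer: -101/40 - 29/5*i - 181/20*j + 83/5*k


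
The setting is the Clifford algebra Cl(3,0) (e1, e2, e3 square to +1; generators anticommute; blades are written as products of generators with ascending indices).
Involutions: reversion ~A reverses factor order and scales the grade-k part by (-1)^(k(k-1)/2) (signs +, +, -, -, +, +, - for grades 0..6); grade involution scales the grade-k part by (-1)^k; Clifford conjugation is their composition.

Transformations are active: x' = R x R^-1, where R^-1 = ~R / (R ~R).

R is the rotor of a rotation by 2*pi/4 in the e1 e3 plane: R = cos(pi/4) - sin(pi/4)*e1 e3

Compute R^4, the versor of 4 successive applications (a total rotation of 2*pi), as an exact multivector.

Because a rotor carries half the rotation angle, composing 4 copies of this e1 e3-plane rotor multiplies the phase: 4*(pi/4) = pi, hence R^4 = cos(pi) - sin(pi)*e1 e3.
cos(pi) = -1 and sin(pi) = 0, so R^4 = -1. The total rotation 2*pi is 1 full turn, so every vector returns to itself, yet the rotor is -1, on the OTHER sheet of the double cover (an odd number of 2*pi turns).
Answer: -1


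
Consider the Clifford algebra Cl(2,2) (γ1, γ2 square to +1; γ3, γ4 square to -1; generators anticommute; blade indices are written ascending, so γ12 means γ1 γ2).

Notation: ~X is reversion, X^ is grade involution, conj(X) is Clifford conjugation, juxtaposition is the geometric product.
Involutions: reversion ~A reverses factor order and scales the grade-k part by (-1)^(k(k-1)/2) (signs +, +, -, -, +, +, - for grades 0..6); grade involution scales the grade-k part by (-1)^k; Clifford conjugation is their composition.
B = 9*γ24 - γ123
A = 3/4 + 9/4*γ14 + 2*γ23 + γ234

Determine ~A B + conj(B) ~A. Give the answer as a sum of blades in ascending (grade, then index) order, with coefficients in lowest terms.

first term: 2*γ1 + 9*γ3 - 81/4*γ12 - γ14 + 27/4*γ24 + 18*γ34 - 3/4*γ123 - 9/4*γ234
second term: 2*γ1 - 9*γ3 - 81/4*γ12 + γ14 - 27/4*γ24 + 18*γ34 - 3/4*γ123 + 9/4*γ234
Answer: 4*γ1 - 81/2*γ12 + 36*γ34 - 3/2*γ123


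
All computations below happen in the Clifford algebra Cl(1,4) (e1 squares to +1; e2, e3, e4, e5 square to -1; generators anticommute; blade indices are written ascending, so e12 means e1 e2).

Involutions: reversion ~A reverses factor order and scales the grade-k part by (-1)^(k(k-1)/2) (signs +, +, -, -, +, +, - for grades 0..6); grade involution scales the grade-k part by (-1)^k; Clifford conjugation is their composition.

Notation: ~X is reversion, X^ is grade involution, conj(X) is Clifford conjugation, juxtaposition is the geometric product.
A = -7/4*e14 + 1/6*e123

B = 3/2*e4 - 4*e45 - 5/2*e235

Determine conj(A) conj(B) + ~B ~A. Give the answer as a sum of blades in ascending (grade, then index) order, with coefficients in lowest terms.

first term: 21/8*e1 - 79/12*e15 - 1/4*e1234 - 89/24*e12345
second term: 21/8*e1 + 79/12*e15 + 1/4*e1234 + 89/24*e12345
Answer: 21/4*e1


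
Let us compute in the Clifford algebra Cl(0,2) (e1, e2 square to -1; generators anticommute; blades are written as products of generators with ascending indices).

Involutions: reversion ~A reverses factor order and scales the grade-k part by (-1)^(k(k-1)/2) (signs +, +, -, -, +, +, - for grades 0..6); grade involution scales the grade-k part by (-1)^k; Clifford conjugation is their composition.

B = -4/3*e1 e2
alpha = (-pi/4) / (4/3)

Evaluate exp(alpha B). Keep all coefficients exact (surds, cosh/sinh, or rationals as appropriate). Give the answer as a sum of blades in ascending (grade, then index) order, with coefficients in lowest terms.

B^2 = (-4/3)^2*(e1 e2)^2 = 16/9*(-1) = -16/9 (a basis 2-blade squares to minus the product of its generators' squares).
B^2 = -16/9 — a negative square means the series sums to a rotation: l = 4/3, alpha*l = -pi/4, so exp(alpha B) = cos(-pi/4) + (sin(-pi/4)/(4/3))*B = sqrt(2)/2 + (-3*sqrt(2)/8)*B.
Answer: sqrt(2)/2 + sqrt(2)/2*e1 e2


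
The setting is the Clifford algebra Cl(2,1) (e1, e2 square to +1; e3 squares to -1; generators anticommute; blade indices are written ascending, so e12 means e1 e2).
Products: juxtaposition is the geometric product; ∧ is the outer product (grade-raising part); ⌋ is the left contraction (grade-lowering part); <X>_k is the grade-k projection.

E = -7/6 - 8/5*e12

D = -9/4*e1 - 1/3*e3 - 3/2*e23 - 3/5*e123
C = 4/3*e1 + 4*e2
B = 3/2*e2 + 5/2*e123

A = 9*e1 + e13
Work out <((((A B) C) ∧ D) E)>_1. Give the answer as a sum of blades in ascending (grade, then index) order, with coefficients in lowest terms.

step 1: -5/2*e2 + 27/2*e12 + 45/2*e23 - 3/2*e123
step 2: -10 + 54*e1 - 18*e2 - 90*e3 + 10/3*e12 + 6*e13 - 2*e23 + 30*e123
step 3: 45/2*e1 + 10/3*e3 - 81/2*e12 - 441/2*e13 + 21*e23 - 1289/18*e123
step 4: -324/5 - 105/4*e1 - 36*e2 - 1777/15*e3 + 189/4*e12 + 5817/20*e13 + 3283/10*e23 + 8447/108*e123
step 5: -105/4*e1 - 36*e2 - 1777/15*e3
Answer: -105/4*e1 - 36*e2 - 1777/15*e3


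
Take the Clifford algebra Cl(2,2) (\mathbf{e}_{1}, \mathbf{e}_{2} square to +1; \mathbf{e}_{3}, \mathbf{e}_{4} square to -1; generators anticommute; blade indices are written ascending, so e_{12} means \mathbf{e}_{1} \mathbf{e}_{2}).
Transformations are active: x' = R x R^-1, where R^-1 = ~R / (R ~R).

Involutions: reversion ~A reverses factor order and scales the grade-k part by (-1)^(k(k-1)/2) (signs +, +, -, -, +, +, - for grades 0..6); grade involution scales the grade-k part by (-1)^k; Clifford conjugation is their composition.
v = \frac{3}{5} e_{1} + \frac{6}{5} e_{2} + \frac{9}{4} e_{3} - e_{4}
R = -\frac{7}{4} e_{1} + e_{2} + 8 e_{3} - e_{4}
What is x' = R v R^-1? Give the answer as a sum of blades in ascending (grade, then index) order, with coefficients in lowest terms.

~R = -\frac{7}{4} e_{1} + e_{2} + 8 e_{3} - e_{4}, and R ~R = -\frac{975}{16}, so R^-1 = ~R / (-\frac{975}{16}).
R v = -\frac{377}{20} - \frac{27}{10} e_{12} - \frac{699}{80} e_{13} + \frac{47}{20} e_{14} - \frac{147}{20} e_{23} + \frac{1}{5} e_{24} - \frac{23}{4} e_{34}
Answer: -\frac{631}{375} e_{1} - \frac{218}{375} e_{2} + \frac{4049}{1500} e_{3} + \frac{143}{375} e_{4}


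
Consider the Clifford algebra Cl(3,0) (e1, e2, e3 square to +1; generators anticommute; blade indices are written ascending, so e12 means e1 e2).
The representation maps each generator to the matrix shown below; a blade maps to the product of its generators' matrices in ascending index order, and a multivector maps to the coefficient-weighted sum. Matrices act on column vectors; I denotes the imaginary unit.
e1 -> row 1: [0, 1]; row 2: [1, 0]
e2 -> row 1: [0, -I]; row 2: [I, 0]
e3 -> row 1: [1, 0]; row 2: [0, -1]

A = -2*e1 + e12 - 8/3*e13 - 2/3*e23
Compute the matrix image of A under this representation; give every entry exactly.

Bivector images (products of the table entries): rho(e12) = rho(e1)rho(e2) = row 1: [I, 0]; row 2: [0, -I]; rho(e13) = rho(e1)rho(e3) = row 1: [0, -1]; row 2: [1, 0]; rho(e23) = rho(e2)rho(e3) = row 1: [0, I]; row 2: [I, 0].
M = (-2)*rho(e1) + (1)*rho(e12) + (-8/3)*rho(e13) + (-2/3)*rho(e23), summed entrywise:
Answer: row 1: [I, 2/3 - 2*I/3]; row 2: [-14/3 - 2*I/3, -I]


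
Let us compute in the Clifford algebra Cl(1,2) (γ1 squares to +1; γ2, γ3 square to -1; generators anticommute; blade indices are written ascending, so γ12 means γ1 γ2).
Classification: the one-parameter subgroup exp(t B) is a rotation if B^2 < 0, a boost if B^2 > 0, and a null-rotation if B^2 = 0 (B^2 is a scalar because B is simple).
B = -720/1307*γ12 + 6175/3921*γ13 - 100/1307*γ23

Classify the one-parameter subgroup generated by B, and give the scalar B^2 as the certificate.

B^2 term by term: the squares give (-720/1307)^2*(γ12)^2 + (6175/3921)^2*(γ13)^2 + (-100/1307)^2*(γ23)^2 = 518400/1708249*(+1) + 38130625/15374241*(+1) + 10000/1708249*(-1) = 25/9 (each basis 2-blade squares to minus the product of its generators' squares); cross terms between blades sharing an index anticommute and cancel. So B^2 = 25/9.
Answer: boost, certificate B^2 = 25/9. Why this suffices: the scalar 25/9 survives any versor conjugation, so its sign alone determines the class however B is presented.


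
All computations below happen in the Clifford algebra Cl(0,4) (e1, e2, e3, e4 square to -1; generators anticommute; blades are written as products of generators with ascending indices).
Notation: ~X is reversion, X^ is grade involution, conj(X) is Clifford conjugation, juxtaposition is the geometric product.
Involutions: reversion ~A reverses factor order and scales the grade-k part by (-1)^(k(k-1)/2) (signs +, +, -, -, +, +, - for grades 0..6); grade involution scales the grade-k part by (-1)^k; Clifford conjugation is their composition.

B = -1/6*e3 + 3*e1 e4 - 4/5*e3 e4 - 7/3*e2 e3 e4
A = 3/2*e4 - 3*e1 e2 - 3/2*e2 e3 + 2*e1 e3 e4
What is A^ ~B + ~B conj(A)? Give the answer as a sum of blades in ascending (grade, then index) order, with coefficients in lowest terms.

first term: 61/10*e1 - 1/4*e2 + 24/5*e3 + 7/2*e4 + 14/3*e1 e2 + 1/3*e1 e4 + 7/2*e2 e3 + 51/5*e2 e4 - 1/4*e3 e4 + 1/2*e1 e2 e3 + 7*e1 e3 e4 + 21/10*e1 e2 e3 e4
second term: -61/10*e1 - 1/4*e2 - 24/5*e3 - 7/2*e4 + 14/3*e1 e2 - 1/3*e1 e4 + 7/2*e2 e3 + 51/5*e2 e4 + 1/4*e3 e4 - 1/2*e1 e2 e3 + 7*e1 e3 e4 - 21/10*e1 e2 e3 e4
Answer: -1/2*e2 + 28/3*e1 e2 + 7*e2 e3 + 102/5*e2 e4 + 14*e1 e3 e4
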